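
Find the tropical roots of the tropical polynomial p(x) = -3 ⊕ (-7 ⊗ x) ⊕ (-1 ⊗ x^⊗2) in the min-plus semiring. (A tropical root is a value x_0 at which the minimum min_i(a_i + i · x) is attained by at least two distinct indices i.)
Roots: {-6, 4}

Each tropical root is a break point of the lower envelope of the lines y = a_i + i · x (there are 3 lines, with slopes 0, 1, ..., 2). Only the lines that attain the minimum somewhere contribute to roots; other lines are dominated. Here the surviving (envelope) indices are i = 2, i = 1, i = 0.
Intersections between consecutive envelope lines give the roots: for adjacent envelope indices i < j the intersection is x = (a_i − a_j) / (j − i). Reading off the sorted break points: {-6, 4}.
Verification: at each break x_0, at least two indices attain the minimum of min_i(a_i + i · x_0).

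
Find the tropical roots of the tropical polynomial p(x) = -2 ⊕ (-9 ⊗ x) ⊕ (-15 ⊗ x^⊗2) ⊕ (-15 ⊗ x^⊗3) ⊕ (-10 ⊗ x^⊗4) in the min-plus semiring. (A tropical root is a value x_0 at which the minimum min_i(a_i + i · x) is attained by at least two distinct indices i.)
Roots: {-5, 0, 6, 7}

Each tropical root is a break point of the lower envelope of the lines y = a_i + i · x (there are 5 lines, with slopes 0, 1, ..., 4). Only the lines that attain the minimum somewhere contribute to roots; other lines are dominated. Here the surviving (envelope) indices are i = 4, i = 3, i = 2, i = 1, i = 0.
Intersections between consecutive envelope lines give the roots: for adjacent envelope indices i < j the intersection is x = (a_i − a_j) / (j − i). Reading off the sorted break points: {-5, 0, 6, 7}.
Verification: at each break x_0, at least two indices attain the minimum of min_i(a_i + i · x_0).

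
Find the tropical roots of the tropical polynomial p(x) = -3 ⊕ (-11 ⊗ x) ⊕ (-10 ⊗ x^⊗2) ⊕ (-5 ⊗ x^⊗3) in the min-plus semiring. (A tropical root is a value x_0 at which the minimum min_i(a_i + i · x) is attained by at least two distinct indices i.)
Roots: {-5, -1, 8}

Each tropical root is a break point of the lower envelope of the lines y = a_i + i · x (there are 4 lines, with slopes 0, 1, ..., 3). Only the lines that attain the minimum somewhere contribute to roots; other lines are dominated. Here the surviving (envelope) indices are i = 3, i = 2, i = 1, i = 0.
Intersections between consecutive envelope lines give the roots: for adjacent envelope indices i < j the intersection is x = (a_i − a_j) / (j − i). Reading off the sorted break points: {-5, -1, 8}.
Verification: at each break x_0, at least two indices attain the minimum of min_i(a_i + i · x_0).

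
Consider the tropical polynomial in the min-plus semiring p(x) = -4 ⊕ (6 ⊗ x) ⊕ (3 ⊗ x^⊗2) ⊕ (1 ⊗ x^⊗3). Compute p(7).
p(7) = -4

A tropical monomial a ⊗ x^⊗i evaluates to a + i · x. Evaluating each term at x = 7:
  Term 0 contributes -4 + 0 · 7 = -4
  Term 1 contributes 6 + 1 · 7 = 13
  Term 2 contributes 3 + 2 · 7 = 17
  Term 3 contributes 1 + 3 · 7 = 22
p(7) = ⊕ of these = min[-4, 13, 17, 22] = -4.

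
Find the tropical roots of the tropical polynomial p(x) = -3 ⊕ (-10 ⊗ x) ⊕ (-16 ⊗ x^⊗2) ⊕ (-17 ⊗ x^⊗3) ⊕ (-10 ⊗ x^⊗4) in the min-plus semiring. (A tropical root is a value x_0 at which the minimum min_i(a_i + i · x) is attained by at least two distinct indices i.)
Roots: {-7, 1, 6, 7}

Each tropical root is a break point of the lower envelope of the lines y = a_i + i · x (there are 5 lines, with slopes 0, 1, ..., 4). Only the lines that attain the minimum somewhere contribute to roots; other lines are dominated. Here the surviving (envelope) indices are i = 4, i = 3, i = 2, i = 1, i = 0.
Intersections between consecutive envelope lines give the roots: for adjacent envelope indices i < j the intersection is x = (a_i − a_j) / (j − i). Reading off the sorted break points: {-7, 1, 6, 7}.
Verification: at each break x_0, at least two indices attain the minimum of min_i(a_i + i · x_0).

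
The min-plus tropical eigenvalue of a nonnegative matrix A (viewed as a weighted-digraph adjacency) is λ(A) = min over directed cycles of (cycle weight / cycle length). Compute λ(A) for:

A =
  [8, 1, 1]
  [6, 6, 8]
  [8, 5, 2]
λ(A) = 2

Enumerate directed cycles and compute their means (weight / length). Sample:
  cycle 0 → 0: weight = 8, length = 1, mean = 8/1 ≈ 8.000
  cycle 1 → 1: weight = 6, length = 1, mean = 6/1 ≈ 6.000
  cycle 2 → 2: weight = 2, length = 1, mean = 2/1 ≈ 2.000
  cycle 0 → 1 → 0: weight = 7, length = 2, mean = 7/2 ≈ 3.500
  cycle 0 → 2 → 0: weight = 9, length = 2, mean = 9/2 ≈ 4.500
  cycle 1 → 0 → 1: weight = 7, length = 2, mean = 7/2 ≈ 3.500
Minimum mean = 2.000, attained e.g. along the cycle 2 → 2 with weight 2 and length 1. So λ(A) = 2/1 = 2.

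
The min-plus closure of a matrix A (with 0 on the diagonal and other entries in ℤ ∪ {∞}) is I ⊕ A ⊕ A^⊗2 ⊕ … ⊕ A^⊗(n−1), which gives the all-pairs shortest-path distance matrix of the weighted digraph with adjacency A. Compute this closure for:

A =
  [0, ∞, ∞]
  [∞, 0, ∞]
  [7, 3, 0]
Closure =
  [0, ∞, ∞]
  [∞, 0, ∞]
  [7, 3, 0]

This is the Floyd-Warshall all-pairs shortest-path computation. For each intermediate vertex k = 0, 1, …, 2, update dist[i][j] ← min(dist[i][j], dist[i][k] + dist[k][j]). The final matrix gives, for each (i, j), the minimum total weight of any directed path from i to j (possibly empty when i = j).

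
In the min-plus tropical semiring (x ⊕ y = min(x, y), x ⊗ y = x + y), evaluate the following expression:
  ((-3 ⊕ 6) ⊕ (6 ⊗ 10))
((-3 ⊕ 6) ⊕ (6 ⊗ 10)) = -3

Expand innermost to outermost. Recall ⊕ takes the minimum of its arguments and ⊗ takes their sum. Working out the expression ((-3 ⊕ 6) ⊕ (6 ⊗ 10)) gives -3.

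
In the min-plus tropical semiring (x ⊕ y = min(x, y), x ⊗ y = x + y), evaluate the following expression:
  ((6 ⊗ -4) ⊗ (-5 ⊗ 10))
((6 ⊗ -4) ⊗ (-5 ⊗ 10)) = 7

Expand innermost to outermost. Recall ⊕ takes the minimum of its arguments and ⊗ takes their sum. Working out the expression ((6 ⊗ -4) ⊗ (-5 ⊗ 10)) gives 7.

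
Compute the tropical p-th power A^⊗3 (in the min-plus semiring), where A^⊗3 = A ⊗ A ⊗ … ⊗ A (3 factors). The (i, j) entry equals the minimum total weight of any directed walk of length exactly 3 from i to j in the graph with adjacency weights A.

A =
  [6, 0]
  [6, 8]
A^⊗3 =
  [12, 6]
  [12, 12]

Each entry (A^⊗3)_ij equals the minimum over all length-3 walks i = v_0 → v_1 → … → v_3 = j of Σ_t A[v_t][v_{t+1}]. For example, for (i, j) = (0, 1) we minimise over 4 possible intermediate vertex sequences; the minimum is 6, attained along the walk 0 → 1 → 0 → 1.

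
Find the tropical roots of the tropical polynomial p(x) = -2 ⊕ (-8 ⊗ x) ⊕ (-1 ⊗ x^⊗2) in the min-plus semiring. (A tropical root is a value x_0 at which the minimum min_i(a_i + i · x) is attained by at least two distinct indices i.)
Roots: {-7, 6}

Each tropical root is a break point of the lower envelope of the lines y = a_i + i · x (there are 3 lines, with slopes 0, 1, ..., 2). Only the lines that attain the minimum somewhere contribute to roots; other lines are dominated. Here the surviving (envelope) indices are i = 2, i = 1, i = 0.
Intersections between consecutive envelope lines give the roots: for adjacent envelope indices i < j the intersection is x = (a_i − a_j) / (j − i). Reading off the sorted break points: {-7, 6}.
Verification: at each break x_0, at least two indices attain the minimum of min_i(a_i + i · x_0).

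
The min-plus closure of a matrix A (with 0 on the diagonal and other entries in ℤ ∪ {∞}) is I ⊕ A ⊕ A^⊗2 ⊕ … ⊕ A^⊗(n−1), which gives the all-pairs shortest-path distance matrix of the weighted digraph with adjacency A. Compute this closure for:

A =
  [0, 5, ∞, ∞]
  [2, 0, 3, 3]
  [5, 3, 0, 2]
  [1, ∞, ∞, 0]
Closure =
  [0, 5, 8, 8]
  [2, 0, 3, 3]
  [3, 3, 0, 2]
  [1, 6, 9, 0]

This is the Floyd-Warshall all-pairs shortest-path computation. For each intermediate vertex k = 0, 1, …, 3, update dist[i][j] ← min(dist[i][j], dist[i][k] + dist[k][j]). The final matrix gives, for each (i, j), the minimum total weight of any directed path from i to j (possibly empty when i = j).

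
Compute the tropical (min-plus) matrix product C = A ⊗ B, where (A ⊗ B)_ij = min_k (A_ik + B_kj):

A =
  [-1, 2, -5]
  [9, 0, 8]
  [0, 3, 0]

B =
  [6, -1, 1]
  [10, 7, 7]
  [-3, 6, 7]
A ⊗ B =
  [-8, -2, 0]
  [5, 7, 7]
  [-3, -1, 1]

Apply the min-plus product entry-by-entry:
  C[0][0] = min over k of (A[0][0] + B[0][0] = -1 + 6 = 5, A[0][1] + B[1][0] = 2 + 10 = 12, A[0][2] + B[2][0] = -5 + -3 = -8) = -8 (attained at k = 2)
  C[0][1] = min over k of (A[0][0] + B[0][1] = -1 + -1 = -2, A[0][1] + B[1][1] = 2 + 7 = 9, A[0][2] + B[2][1] = -5 + 6 = 1) = -2 (attained at k = 0)
  C[0][2] = min over k of (A[0][0] + B[0][2] = -1 + 1 = 0, A[0][1] + B[1][2] = 2 + 7 = 9, A[0][2] + B[2][2] = -5 + 7 = 2) = 0 (attained at k = 0)
  C[1][0] = min over k of (A[1][0] + B[0][0] = 9 + 6 = 15, A[1][1] + B[1][0] = 0 + 10 = 10, A[1][2] + B[2][0] = 8 + -3 = 5) = 5 (attained at k = 2)
  C[1][1] = min over k of (A[1][0] + B[0][1] = 9 + -1 = 8, A[1][1] + B[1][1] = 0 + 7 = 7, A[1][2] + B[2][1] = 8 + 6 = 14) = 7 (attained at k = 1)
  C[1][2] = min over k of (A[1][0] + B[0][2] = 9 + 1 = 10, A[1][1] + B[1][2] = 0 + 7 = 7, A[1][2] + B[2][2] = 8 + 7 = 15) = 7 (attained at k = 1)
  C[2][0] = min over k of (A[2][0] + B[0][0] = 0 + 6 = 6, A[2][1] + B[1][0] = 3 + 10 = 13, A[2][2] + B[2][0] = 0 + -3 = -3) = -3 (attained at k = 2)
  C[2][1] = min over k of (A[2][0] + B[0][1] = 0 + -1 = -1, A[2][1] + B[1][1] = 3 + 7 = 10, A[2][2] + B[2][1] = 0 + 6 = 6) = -1 (attained at k = 0)
  C[2][2] = min over k of (A[2][0] + B[0][2] = 0 + 1 = 1, A[2][1] + B[1][2] = 3 + 7 = 10, A[2][2] + B[2][2] = 0 + 7 = 7) = 1 (attained at k = 0)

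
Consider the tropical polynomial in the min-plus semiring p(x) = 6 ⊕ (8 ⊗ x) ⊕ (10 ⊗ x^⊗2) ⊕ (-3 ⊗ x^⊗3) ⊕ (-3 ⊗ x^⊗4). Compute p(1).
p(1) = 0

A tropical monomial a ⊗ x^⊗i evaluates to a + i · x. Evaluating each term at x = 1:
  Term 0 contributes 6 + 0 · 1 = 6
  Term 1 contributes 8 + 1 · 1 = 9
  Term 2 contributes 10 + 2 · 1 = 12
  Term 3 contributes -3 + 3 · 1 = 0
  Term 4 contributes -3 + 4 · 1 = 1
p(1) = ⊕ of these = min[6, 9, 12, 0, 1] = 0.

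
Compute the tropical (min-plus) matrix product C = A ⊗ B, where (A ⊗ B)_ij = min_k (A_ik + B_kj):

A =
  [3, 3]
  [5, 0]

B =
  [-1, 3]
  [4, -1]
A ⊗ B =
  [2, 2]
  [4, -1]

Apply the min-plus product entry-by-entry:
  C[0][0] = min over k of (A[0][0] + B[0][0] = 3 + -1 = 2, A[0][1] + B[1][0] = 3 + 4 = 7) = 2 (attained at k = 0)
  C[0][1] = min over k of (A[0][0] + B[0][1] = 3 + 3 = 6, A[0][1] + B[1][1] = 3 + -1 = 2) = 2 (attained at k = 1)
  C[1][0] = min over k of (A[1][0] + B[0][0] = 5 + -1 = 4, A[1][1] + B[1][0] = 0 + 4 = 4) = 4 (attained at k = 0)
  C[1][1] = min over k of (A[1][0] + B[0][1] = 5 + 3 = 8, A[1][1] + B[1][1] = 0 + -1 = -1) = -1 (attained at k = 1)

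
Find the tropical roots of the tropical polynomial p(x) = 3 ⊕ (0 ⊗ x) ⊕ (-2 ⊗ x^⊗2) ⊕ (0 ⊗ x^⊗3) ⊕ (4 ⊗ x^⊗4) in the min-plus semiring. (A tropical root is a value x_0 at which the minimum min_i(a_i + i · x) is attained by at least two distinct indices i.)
Roots: {-4, -2, 2, 3}

Each tropical root is a break point of the lower envelope of the lines y = a_i + i · x (there are 5 lines, with slopes 0, 1, ..., 4). Only the lines that attain the minimum somewhere contribute to roots; other lines are dominated. Here the surviving (envelope) indices are i = 4, i = 3, i = 2, i = 1, i = 0.
Intersections between consecutive envelope lines give the roots: for adjacent envelope indices i < j the intersection is x = (a_i − a_j) / (j − i). Reading off the sorted break points: {-4, -2, 2, 3}.
Verification: at each break x_0, at least two indices attain the minimum of min_i(a_i + i · x_0).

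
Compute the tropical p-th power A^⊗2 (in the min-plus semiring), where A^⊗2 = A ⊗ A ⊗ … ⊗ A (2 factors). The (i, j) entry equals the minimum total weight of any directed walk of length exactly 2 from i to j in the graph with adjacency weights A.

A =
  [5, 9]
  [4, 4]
A^⊗2 =
  [10, 13]
  [8, 8]

Each entry (A^⊗2)_ij equals the minimum over all length-2 walks i = v_0 → v_1 → … → v_2 = j of Σ_t A[v_t][v_{t+1}]. For example, for (i, j) = (0, 1) we minimise over 2 possible intermediate vertex sequences; the minimum is 13, attained along the walk 0 → 1 → 1.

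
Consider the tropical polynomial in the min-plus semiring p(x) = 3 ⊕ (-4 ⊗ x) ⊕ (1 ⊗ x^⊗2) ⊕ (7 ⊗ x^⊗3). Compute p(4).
p(4) = 0

A tropical monomial a ⊗ x^⊗i evaluates to a + i · x. Evaluating each term at x = 4:
  Term 0 contributes 3 + 0 · 4 = 3
  Term 1 contributes -4 + 1 · 4 = 0
  Term 2 contributes 1 + 2 · 4 = 9
  Term 3 contributes 7 + 3 · 4 = 19
p(4) = ⊕ of these = min[3, 0, 9, 19] = 0.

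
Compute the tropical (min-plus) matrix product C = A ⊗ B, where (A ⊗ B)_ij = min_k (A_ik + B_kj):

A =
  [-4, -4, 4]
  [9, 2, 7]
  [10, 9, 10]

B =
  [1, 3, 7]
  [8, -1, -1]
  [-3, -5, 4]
A ⊗ B =
  [-3, -5, -5]
  [4, 1, 1]
  [7, 5, 8]

Apply the min-plus product entry-by-entry:
  C[0][0] = min over k of (A[0][0] + B[0][0] = -4 + 1 = -3, A[0][1] + B[1][0] = -4 + 8 = 4, A[0][2] + B[2][0] = 4 + -3 = 1) = -3 (attained at k = 0)
  C[0][1] = min over k of (A[0][0] + B[0][1] = -4 + 3 = -1, A[0][1] + B[1][1] = -4 + -1 = -5, A[0][2] + B[2][1] = 4 + -5 = -1) = -5 (attained at k = 1)
  C[0][2] = min over k of (A[0][0] + B[0][2] = -4 + 7 = 3, A[0][1] + B[1][2] = -4 + -1 = -5, A[0][2] + B[2][2] = 4 + 4 = 8) = -5 (attained at k = 1)
  C[1][0] = min over k of (A[1][0] + B[0][0] = 9 + 1 = 10, A[1][1] + B[1][0] = 2 + 8 = 10, A[1][2] + B[2][0] = 7 + -3 = 4) = 4 (attained at k = 2)
  C[1][1] = min over k of (A[1][0] + B[0][1] = 9 + 3 = 12, A[1][1] + B[1][1] = 2 + -1 = 1, A[1][2] + B[2][1] = 7 + -5 = 2) = 1 (attained at k = 1)
  C[1][2] = min over k of (A[1][0] + B[0][2] = 9 + 7 = 16, A[1][1] + B[1][2] = 2 + -1 = 1, A[1][2] + B[2][2] = 7 + 4 = 11) = 1 (attained at k = 1)
  C[2][0] = min over k of (A[2][0] + B[0][0] = 10 + 1 = 11, A[2][1] + B[1][0] = 9 + 8 = 17, A[2][2] + B[2][0] = 10 + -3 = 7) = 7 (attained at k = 2)
  C[2][1] = min over k of (A[2][0] + B[0][1] = 10 + 3 = 13, A[2][1] + B[1][1] = 9 + -1 = 8, A[2][2] + B[2][1] = 10 + -5 = 5) = 5 (attained at k = 2)
  C[2][2] = min over k of (A[2][0] + B[0][2] = 10 + 7 = 17, A[2][1] + B[1][2] = 9 + -1 = 8, A[2][2] + B[2][2] = 10 + 4 = 14) = 8 (attained at k = 1)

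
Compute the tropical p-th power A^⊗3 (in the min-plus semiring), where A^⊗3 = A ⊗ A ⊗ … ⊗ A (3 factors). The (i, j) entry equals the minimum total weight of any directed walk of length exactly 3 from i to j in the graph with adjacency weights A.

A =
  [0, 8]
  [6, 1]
A^⊗3 =
  [0, 8]
  [6, 3]

Each entry (A^⊗3)_ij equals the minimum over all length-3 walks i = v_0 → v_1 → … → v_3 = j of Σ_t A[v_t][v_{t+1}]. For example, for (i, j) = (0, 1) we minimise over 4 possible intermediate vertex sequences; the minimum is 8, attained along the walk 0 → 0 → 0 → 1.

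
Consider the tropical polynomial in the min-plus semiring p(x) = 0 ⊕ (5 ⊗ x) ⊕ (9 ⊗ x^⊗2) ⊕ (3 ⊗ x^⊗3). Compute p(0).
p(0) = 0

A tropical monomial a ⊗ x^⊗i evaluates to a + i · x. Evaluating each term at x = 0:
  Term 0 contributes 0 + 0 · 0 = 0
  Term 1 contributes 5 + 1 · 0 = 5
  Term 2 contributes 9 + 2 · 0 = 9
  Term 3 contributes 3 + 3 · 0 = 3
p(0) = ⊕ of these = min[0, 5, 9, 3] = 0.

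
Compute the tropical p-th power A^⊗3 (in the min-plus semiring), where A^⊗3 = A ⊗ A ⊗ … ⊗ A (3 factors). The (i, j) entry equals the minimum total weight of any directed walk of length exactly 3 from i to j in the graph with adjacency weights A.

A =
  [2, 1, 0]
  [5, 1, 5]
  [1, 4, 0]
A^⊗3 =
  [1, 2, 0]
  [6, 3, 5]
  [1, 2, 0]

Each entry (A^⊗3)_ij equals the minimum over all length-3 walks i = v_0 → v_1 → … → v_3 = j of Σ_t A[v_t][v_{t+1}]. For example, for (i, j) = (0, 2) we minimise over 9 possible intermediate vertex sequences; the minimum is 0, attained along the walk 0 → 2 → 2 → 2.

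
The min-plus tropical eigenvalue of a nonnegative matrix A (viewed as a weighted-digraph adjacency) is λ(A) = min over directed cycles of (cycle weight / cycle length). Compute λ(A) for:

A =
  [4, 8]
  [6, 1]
λ(A) = 1

Enumerate directed cycles and compute their means (weight / length). Sample:
  cycle 0 → 0: weight = 4, length = 1, mean = 4/1 ≈ 4.000
  cycle 1 → 1: weight = 1, length = 1, mean = 1/1 ≈ 1.000
  cycle 0 → 1 → 0: weight = 14, length = 2, mean = 14/2 ≈ 7.000
  cycle 1 → 0 → 1: weight = 14, length = 2, mean = 14/2 ≈ 7.000
Minimum mean = 1.000, attained e.g. along the cycle 1 → 1 with weight 1 and length 1. So λ(A) = 1/1 = 1.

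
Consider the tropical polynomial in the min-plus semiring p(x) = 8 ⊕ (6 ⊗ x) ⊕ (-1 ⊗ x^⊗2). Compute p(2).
p(2) = 3

A tropical monomial a ⊗ x^⊗i evaluates to a + i · x. Evaluating each term at x = 2:
  Term 0 contributes 8 + 0 · 2 = 8
  Term 1 contributes 6 + 1 · 2 = 8
  Term 2 contributes -1 + 2 · 2 = 3
p(2) = ⊕ of these = min[8, 8, 3] = 3.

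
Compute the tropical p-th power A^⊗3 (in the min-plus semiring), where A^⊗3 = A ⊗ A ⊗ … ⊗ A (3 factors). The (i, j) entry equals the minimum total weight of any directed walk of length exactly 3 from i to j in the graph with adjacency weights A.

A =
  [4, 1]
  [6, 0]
A^⊗3 =
  [7, 1]
  [6, 0]

Each entry (A^⊗3)_ij equals the minimum over all length-3 walks i = v_0 → v_1 → … → v_3 = j of Σ_t A[v_t][v_{t+1}]. For example, for (i, j) = (0, 1) we minimise over 4 possible intermediate vertex sequences; the minimum is 1, attained along the walk 0 → 1 → 1 → 1.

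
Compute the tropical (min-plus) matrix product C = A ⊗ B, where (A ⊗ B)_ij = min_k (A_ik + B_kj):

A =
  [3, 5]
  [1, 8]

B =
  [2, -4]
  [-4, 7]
A ⊗ B =
  [1, -1]
  [3, -3]

Apply the min-plus product entry-by-entry:
  C[0][0] = min over k of (A[0][0] + B[0][0] = 3 + 2 = 5, A[0][1] + B[1][0] = 5 + -4 = 1) = 1 (attained at k = 1)
  C[0][1] = min over k of (A[0][0] + B[0][1] = 3 + -4 = -1, A[0][1] + B[1][1] = 5 + 7 = 12) = -1 (attained at k = 0)
  C[1][0] = min over k of (A[1][0] + B[0][0] = 1 + 2 = 3, A[1][1] + B[1][0] = 8 + -4 = 4) = 3 (attained at k = 0)
  C[1][1] = min over k of (A[1][0] + B[0][1] = 1 + -4 = -3, A[1][1] + B[1][1] = 8 + 7 = 15) = -3 (attained at k = 0)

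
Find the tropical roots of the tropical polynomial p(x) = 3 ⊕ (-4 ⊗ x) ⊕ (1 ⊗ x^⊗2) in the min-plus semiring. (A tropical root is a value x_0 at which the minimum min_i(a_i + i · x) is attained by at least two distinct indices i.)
Roots: {-5, 7}

Each tropical root is a break point of the lower envelope of the lines y = a_i + i · x (there are 3 lines, with slopes 0, 1, ..., 2). Only the lines that attain the minimum somewhere contribute to roots; other lines are dominated. Here the surviving (envelope) indices are i = 2, i = 1, i = 0.
Intersections between consecutive envelope lines give the roots: for adjacent envelope indices i < j the intersection is x = (a_i − a_j) / (j − i). Reading off the sorted break points: {-5, 7}.
Verification: at each break x_0, at least two indices attain the minimum of min_i(a_i + i · x_0).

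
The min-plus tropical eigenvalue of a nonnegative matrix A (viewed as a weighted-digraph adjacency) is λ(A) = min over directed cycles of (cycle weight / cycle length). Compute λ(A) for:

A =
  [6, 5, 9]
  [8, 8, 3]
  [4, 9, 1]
λ(A) = 1

Enumerate directed cycles and compute their means (weight / length). Sample:
  cycle 0 → 0: weight = 6, length = 1, mean = 6/1 ≈ 6.000
  cycle 1 → 1: weight = 8, length = 1, mean = 8/1 ≈ 8.000
  cycle 2 → 2: weight = 1, length = 1, mean = 1/1 ≈ 1.000
  cycle 0 → 1 → 0: weight = 13, length = 2, mean = 13/2 ≈ 6.500
  cycle 0 → 2 → 0: weight = 13, length = 2, mean = 13/2 ≈ 6.500
  cycle 1 → 0 → 1: weight = 13, length = 2, mean = 13/2 ≈ 6.500
Minimum mean = 1.000, attained e.g. along the cycle 2 → 2 with weight 1 and length 1. So λ(A) = 1/1 = 1.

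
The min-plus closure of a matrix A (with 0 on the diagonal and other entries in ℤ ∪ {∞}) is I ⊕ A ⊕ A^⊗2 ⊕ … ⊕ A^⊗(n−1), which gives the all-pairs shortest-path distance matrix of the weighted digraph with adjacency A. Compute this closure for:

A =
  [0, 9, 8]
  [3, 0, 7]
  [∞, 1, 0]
Closure =
  [0, 9, 8]
  [3, 0, 7]
  [4, 1, 0]

This is the Floyd-Warshall all-pairs shortest-path computation. For each intermediate vertex k = 0, 1, …, 2, update dist[i][j] ← min(dist[i][j], dist[i][k] + dist[k][j]). The final matrix gives, for each (i, j), the minimum total weight of any directed path from i to j (possibly empty when i = j).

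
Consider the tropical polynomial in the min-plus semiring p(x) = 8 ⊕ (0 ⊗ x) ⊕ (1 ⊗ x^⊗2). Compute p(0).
p(0) = 0

A tropical monomial a ⊗ x^⊗i evaluates to a + i · x. Evaluating each term at x = 0:
  Term 0 contributes 8 + 0 · 0 = 8
  Term 1 contributes 0 + 1 · 0 = 0
  Term 2 contributes 1 + 2 · 0 = 1
p(0) = ⊕ of these = min[8, 0, 1] = 0.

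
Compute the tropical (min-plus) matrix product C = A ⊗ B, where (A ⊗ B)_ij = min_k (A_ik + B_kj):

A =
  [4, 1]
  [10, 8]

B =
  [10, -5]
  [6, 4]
A ⊗ B =
  [7, -1]
  [14, 5]

Apply the min-plus product entry-by-entry:
  C[0][0] = min over k of (A[0][0] + B[0][0] = 4 + 10 = 14, A[0][1] + B[1][0] = 1 + 6 = 7) = 7 (attained at k = 1)
  C[0][1] = min over k of (A[0][0] + B[0][1] = 4 + -5 = -1, A[0][1] + B[1][1] = 1 + 4 = 5) = -1 (attained at k = 0)
  C[1][0] = min over k of (A[1][0] + B[0][0] = 10 + 10 = 20, A[1][1] + B[1][0] = 8 + 6 = 14) = 14 (attained at k = 1)
  C[1][1] = min over k of (A[1][0] + B[0][1] = 10 + -5 = 5, A[1][1] + B[1][1] = 8 + 4 = 12) = 5 (attained at k = 0)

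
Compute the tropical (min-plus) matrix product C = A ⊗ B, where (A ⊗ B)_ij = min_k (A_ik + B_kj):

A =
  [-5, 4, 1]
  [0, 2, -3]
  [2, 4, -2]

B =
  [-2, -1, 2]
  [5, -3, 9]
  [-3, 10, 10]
A ⊗ B =
  [-7, -6, -3]
  [-6, -1, 2]
  [-5, 1, 4]

Apply the min-plus product entry-by-entry:
  C[0][0] = min over k of (A[0][0] + B[0][0] = -5 + -2 = -7, A[0][1] + B[1][0] = 4 + 5 = 9, A[0][2] + B[2][0] = 1 + -3 = -2) = -7 (attained at k = 0)
  C[0][1] = min over k of (A[0][0] + B[0][1] = -5 + -1 = -6, A[0][1] + B[1][1] = 4 + -3 = 1, A[0][2] + B[2][1] = 1 + 10 = 11) = -6 (attained at k = 0)
  C[0][2] = min over k of (A[0][0] + B[0][2] = -5 + 2 = -3, A[0][1] + B[1][2] = 4 + 9 = 13, A[0][2] + B[2][2] = 1 + 10 = 11) = -3 (attained at k = 0)
  C[1][0] = min over k of (A[1][0] + B[0][0] = 0 + -2 = -2, A[1][1] + B[1][0] = 2 + 5 = 7, A[1][2] + B[2][0] = -3 + -3 = -6) = -6 (attained at k = 2)
  C[1][1] = min over k of (A[1][0] + B[0][1] = 0 + -1 = -1, A[1][1] + B[1][1] = 2 + -3 = -1, A[1][2] + B[2][1] = -3 + 10 = 7) = -1 (attained at k = 0)
  C[1][2] = min over k of (A[1][0] + B[0][2] = 0 + 2 = 2, A[1][1] + B[1][2] = 2 + 9 = 11, A[1][2] + B[2][2] = -3 + 10 = 7) = 2 (attained at k = 0)
  C[2][0] = min over k of (A[2][0] + B[0][0] = 2 + -2 = 0, A[2][1] + B[1][0] = 4 + 5 = 9, A[2][2] + B[2][0] = -2 + -3 = -5) = -5 (attained at k = 2)
  C[2][1] = min over k of (A[2][0] + B[0][1] = 2 + -1 = 1, A[2][1] + B[1][1] = 4 + -3 = 1, A[2][2] + B[2][1] = -2 + 10 = 8) = 1 (attained at k = 0)
  C[2][2] = min over k of (A[2][0] + B[0][2] = 2 + 2 = 4, A[2][1] + B[1][2] = 4 + 9 = 13, A[2][2] + B[2][2] = -2 + 10 = 8) = 4 (attained at k = 0)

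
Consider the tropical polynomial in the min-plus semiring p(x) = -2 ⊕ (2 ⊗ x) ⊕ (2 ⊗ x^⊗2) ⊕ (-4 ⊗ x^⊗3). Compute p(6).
p(6) = -2

A tropical monomial a ⊗ x^⊗i evaluates to a + i · x. Evaluating each term at x = 6:
  Term 0 contributes -2 + 0 · 6 = -2
  Term 1 contributes 2 + 1 · 6 = 8
  Term 2 contributes 2 + 2 · 6 = 14
  Term 3 contributes -4 + 3 · 6 = 14
p(6) = ⊕ of these = min[-2, 8, 14, 14] = -2.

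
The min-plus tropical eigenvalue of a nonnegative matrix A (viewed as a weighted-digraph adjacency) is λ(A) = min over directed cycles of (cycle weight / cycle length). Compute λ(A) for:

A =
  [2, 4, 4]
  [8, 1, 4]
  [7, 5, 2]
λ(A) = 1

Enumerate directed cycles and compute their means (weight / length). Sample:
  cycle 0 → 0: weight = 2, length = 1, mean = 2/1 ≈ 2.000
  cycle 1 → 1: weight = 1, length = 1, mean = 1/1 ≈ 1.000
  cycle 2 → 2: weight = 2, length = 1, mean = 2/1 ≈ 2.000
  cycle 0 → 1 → 0: weight = 12, length = 2, mean = 12/2 ≈ 6.000
  cycle 0 → 2 → 0: weight = 11, length = 2, mean = 11/2 ≈ 5.500
  cycle 1 → 0 → 1: weight = 12, length = 2, mean = 12/2 ≈ 6.000
Minimum mean = 1.000, attained e.g. along the cycle 1 → 1 with weight 1 and length 1. So λ(A) = 1/1 = 1.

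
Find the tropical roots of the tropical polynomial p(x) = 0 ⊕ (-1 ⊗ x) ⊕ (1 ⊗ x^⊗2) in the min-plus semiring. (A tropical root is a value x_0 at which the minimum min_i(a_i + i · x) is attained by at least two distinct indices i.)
Roots: {-2, 1}

Each tropical root is a break point of the lower envelope of the lines y = a_i + i · x (there are 3 lines, with slopes 0, 1, ..., 2). Only the lines that attain the minimum somewhere contribute to roots; other lines are dominated. Here the surviving (envelope) indices are i = 2, i = 1, i = 0.
Intersections between consecutive envelope lines give the roots: for adjacent envelope indices i < j the intersection is x = (a_i − a_j) / (j − i). Reading off the sorted break points: {-2, 1}.
Verification: at each break x_0, at least two indices attain the minimum of min_i(a_i + i · x_0).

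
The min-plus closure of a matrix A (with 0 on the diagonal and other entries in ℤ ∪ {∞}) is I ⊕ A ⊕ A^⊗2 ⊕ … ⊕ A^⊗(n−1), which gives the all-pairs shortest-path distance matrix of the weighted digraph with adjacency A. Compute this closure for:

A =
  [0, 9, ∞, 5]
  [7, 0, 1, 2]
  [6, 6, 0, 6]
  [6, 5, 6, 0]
Closure =
  [0, 9, 10, 5]
  [7, 0, 1, 2]
  [6, 6, 0, 6]
  [6, 5, 6, 0]

This is the Floyd-Warshall all-pairs shortest-path computation. For each intermediate vertex k = 0, 1, …, 3, update dist[i][j] ← min(dist[i][j], dist[i][k] + dist[k][j]). The final matrix gives, for each (i, j), the minimum total weight of any directed path from i to j (possibly empty when i = j).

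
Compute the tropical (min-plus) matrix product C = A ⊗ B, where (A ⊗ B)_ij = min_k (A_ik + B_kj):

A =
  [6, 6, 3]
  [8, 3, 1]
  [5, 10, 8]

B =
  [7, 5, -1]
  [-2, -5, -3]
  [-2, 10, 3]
A ⊗ B =
  [1, 1, 3]
  [-1, -2, 0]
  [6, 5, 4]

Apply the min-plus product entry-by-entry:
  C[0][0] = min over k of (A[0][0] + B[0][0] = 6 + 7 = 13, A[0][1] + B[1][0] = 6 + -2 = 4, A[0][2] + B[2][0] = 3 + -2 = 1) = 1 (attained at k = 2)
  C[0][1] = min over k of (A[0][0] + B[0][1] = 6 + 5 = 11, A[0][1] + B[1][1] = 6 + -5 = 1, A[0][2] + B[2][1] = 3 + 10 = 13) = 1 (attained at k = 1)
  C[0][2] = min over k of (A[0][0] + B[0][2] = 6 + -1 = 5, A[0][1] + B[1][2] = 6 + -3 = 3, A[0][2] + B[2][2] = 3 + 3 = 6) = 3 (attained at k = 1)
  C[1][0] = min over k of (A[1][0] + B[0][0] = 8 + 7 = 15, A[1][1] + B[1][0] = 3 + -2 = 1, A[1][2] + B[2][0] = 1 + -2 = -1) = -1 (attained at k = 2)
  C[1][1] = min over k of (A[1][0] + B[0][1] = 8 + 5 = 13, A[1][1] + B[1][1] = 3 + -5 = -2, A[1][2] + B[2][1] = 1 + 10 = 11) = -2 (attained at k = 1)
  C[1][2] = min over k of (A[1][0] + B[0][2] = 8 + -1 = 7, A[1][1] + B[1][2] = 3 + -3 = 0, A[1][2] + B[2][2] = 1 + 3 = 4) = 0 (attained at k = 1)
  C[2][0] = min over k of (A[2][0] + B[0][0] = 5 + 7 = 12, A[2][1] + B[1][0] = 10 + -2 = 8, A[2][2] + B[2][0] = 8 + -2 = 6) = 6 (attained at k = 2)
  C[2][1] = min over k of (A[2][0] + B[0][1] = 5 + 5 = 10, A[2][1] + B[1][1] = 10 + -5 = 5, A[2][2] + B[2][1] = 8 + 10 = 18) = 5 (attained at k = 1)
  C[2][2] = min over k of (A[2][0] + B[0][2] = 5 + -1 = 4, A[2][1] + B[1][2] = 10 + -3 = 7, A[2][2] + B[2][2] = 8 + 3 = 11) = 4 (attained at k = 0)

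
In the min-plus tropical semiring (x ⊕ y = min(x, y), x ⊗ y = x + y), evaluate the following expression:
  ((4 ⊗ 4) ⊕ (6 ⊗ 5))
((4 ⊗ 4) ⊕ (6 ⊗ 5)) = 8

Expand innermost to outermost. Recall ⊕ takes the minimum of its arguments and ⊗ takes their sum. Working out the expression ((4 ⊗ 4) ⊕ (6 ⊗ 5)) gives 8.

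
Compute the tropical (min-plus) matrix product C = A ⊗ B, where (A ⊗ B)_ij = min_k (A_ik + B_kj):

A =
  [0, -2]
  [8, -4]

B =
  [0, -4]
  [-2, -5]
A ⊗ B =
  [-4, -7]
  [-6, -9]

Apply the min-plus product entry-by-entry:
  C[0][0] = min over k of (A[0][0] + B[0][0] = 0 + 0 = 0, A[0][1] + B[1][0] = -2 + -2 = -4) = -4 (attained at k = 1)
  C[0][1] = min over k of (A[0][0] + B[0][1] = 0 + -4 = -4, A[0][1] + B[1][1] = -2 + -5 = -7) = -7 (attained at k = 1)
  C[1][0] = min over k of (A[1][0] + B[0][0] = 8 + 0 = 8, A[1][1] + B[1][0] = -4 + -2 = -6) = -6 (attained at k = 1)
  C[1][1] = min over k of (A[1][0] + B[0][1] = 8 + -4 = 4, A[1][1] + B[1][1] = -4 + -5 = -9) = -9 (attained at k = 1)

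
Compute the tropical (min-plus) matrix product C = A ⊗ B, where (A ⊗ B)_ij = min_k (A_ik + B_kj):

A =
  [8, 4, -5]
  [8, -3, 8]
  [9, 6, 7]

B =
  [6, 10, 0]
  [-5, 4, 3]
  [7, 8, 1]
A ⊗ B =
  [-1, 3, -4]
  [-8, 1, 0]
  [1, 10, 8]

Apply the min-plus product entry-by-entry:
  C[0][0] = min over k of (A[0][0] + B[0][0] = 8 + 6 = 14, A[0][1] + B[1][0] = 4 + -5 = -1, A[0][2] + B[2][0] = -5 + 7 = 2) = -1 (attained at k = 1)
  C[0][1] = min over k of (A[0][0] + B[0][1] = 8 + 10 = 18, A[0][1] + B[1][1] = 4 + 4 = 8, A[0][2] + B[2][1] = -5 + 8 = 3) = 3 (attained at k = 2)
  C[0][2] = min over k of (A[0][0] + B[0][2] = 8 + 0 = 8, A[0][1] + B[1][2] = 4 + 3 = 7, A[0][2] + B[2][2] = -5 + 1 = -4) = -4 (attained at k = 2)
  C[1][0] = min over k of (A[1][0] + B[0][0] = 8 + 6 = 14, A[1][1] + B[1][0] = -3 + -5 = -8, A[1][2] + B[2][0] = 8 + 7 = 15) = -8 (attained at k = 1)
  C[1][1] = min over k of (A[1][0] + B[0][1] = 8 + 10 = 18, A[1][1] + B[1][1] = -3 + 4 = 1, A[1][2] + B[2][1] = 8 + 8 = 16) = 1 (attained at k = 1)
  C[1][2] = min over k of (A[1][0] + B[0][2] = 8 + 0 = 8, A[1][1] + B[1][2] = -3 + 3 = 0, A[1][2] + B[2][2] = 8 + 1 = 9) = 0 (attained at k = 1)
  C[2][0] = min over k of (A[2][0] + B[0][0] = 9 + 6 = 15, A[2][1] + B[1][0] = 6 + -5 = 1, A[2][2] + B[2][0] = 7 + 7 = 14) = 1 (attained at k = 1)
  C[2][1] = min over k of (A[2][0] + B[0][1] = 9 + 10 = 19, A[2][1] + B[1][1] = 6 + 4 = 10, A[2][2] + B[2][1] = 7 + 8 = 15) = 10 (attained at k = 1)
  C[2][2] = min over k of (A[2][0] + B[0][2] = 9 + 0 = 9, A[2][1] + B[1][2] = 6 + 3 = 9, A[2][2] + B[2][2] = 7 + 1 = 8) = 8 (attained at k = 2)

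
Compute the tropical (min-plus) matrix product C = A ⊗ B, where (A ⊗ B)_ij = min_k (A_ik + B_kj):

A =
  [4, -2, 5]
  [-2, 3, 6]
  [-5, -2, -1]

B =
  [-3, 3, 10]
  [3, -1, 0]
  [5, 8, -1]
A ⊗ B =
  [1, -3, -2]
  [-5, 1, 3]
  [-8, -3, -2]

Apply the min-plus product entry-by-entry:
  C[0][0] = min over k of (A[0][0] + B[0][0] = 4 + -3 = 1, A[0][1] + B[1][0] = -2 + 3 = 1, A[0][2] + B[2][0] = 5 + 5 = 10) = 1 (attained at k = 0)
  C[0][1] = min over k of (A[0][0] + B[0][1] = 4 + 3 = 7, A[0][1] + B[1][1] = -2 + -1 = -3, A[0][2] + B[2][1] = 5 + 8 = 13) = -3 (attained at k = 1)
  C[0][2] = min over k of (A[0][0] + B[0][2] = 4 + 10 = 14, A[0][1] + B[1][2] = -2 + 0 = -2, A[0][2] + B[2][2] = 5 + -1 = 4) = -2 (attained at k = 1)
  C[1][0] = min over k of (A[1][0] + B[0][0] = -2 + -3 = -5, A[1][1] + B[1][0] = 3 + 3 = 6, A[1][2] + B[2][0] = 6 + 5 = 11) = -5 (attained at k = 0)
  C[1][1] = min over k of (A[1][0] + B[0][1] = -2 + 3 = 1, A[1][1] + B[1][1] = 3 + -1 = 2, A[1][2] + B[2][1] = 6 + 8 = 14) = 1 (attained at k = 0)
  C[1][2] = min over k of (A[1][0] + B[0][2] = -2 + 10 = 8, A[1][1] + B[1][2] = 3 + 0 = 3, A[1][2] + B[2][2] = 6 + -1 = 5) = 3 (attained at k = 1)
  C[2][0] = min over k of (A[2][0] + B[0][0] = -5 + -3 = -8, A[2][1] + B[1][0] = -2 + 3 = 1, A[2][2] + B[2][0] = -1 + 5 = 4) = -8 (attained at k = 0)
  C[2][1] = min over k of (A[2][0] + B[0][1] = -5 + 3 = -2, A[2][1] + B[1][1] = -2 + -1 = -3, A[2][2] + B[2][1] = -1 + 8 = 7) = -3 (attained at k = 1)
  C[2][2] = min over k of (A[2][0] + B[0][2] = -5 + 10 = 5, A[2][1] + B[1][2] = -2 + 0 = -2, A[2][2] + B[2][2] = -1 + -1 = -2) = -2 (attained at k = 1)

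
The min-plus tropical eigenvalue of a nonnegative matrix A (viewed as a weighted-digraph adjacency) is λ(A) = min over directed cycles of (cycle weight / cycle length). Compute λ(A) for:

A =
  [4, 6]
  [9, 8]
λ(A) = 4

Enumerate directed cycles and compute their means (weight / length). Sample:
  cycle 0 → 0: weight = 4, length = 1, mean = 4/1 ≈ 4.000
  cycle 1 → 1: weight = 8, length = 1, mean = 8/1 ≈ 8.000
  cycle 0 → 1 → 0: weight = 15, length = 2, mean = 15/2 ≈ 7.500
  cycle 1 → 0 → 1: weight = 15, length = 2, mean = 15/2 ≈ 7.500
Minimum mean = 4.000, attained e.g. along the cycle 0 → 0 with weight 4 and length 1. So λ(A) = 4/1 = 4.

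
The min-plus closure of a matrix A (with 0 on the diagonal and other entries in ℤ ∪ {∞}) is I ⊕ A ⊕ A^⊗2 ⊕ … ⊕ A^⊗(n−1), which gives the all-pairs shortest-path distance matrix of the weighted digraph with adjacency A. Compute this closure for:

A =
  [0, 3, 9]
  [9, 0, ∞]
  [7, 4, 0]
Closure =
  [0, 3, 9]
  [9, 0, 18]
  [7, 4, 0]

This is the Floyd-Warshall all-pairs shortest-path computation. For each intermediate vertex k = 0, 1, …, 2, update dist[i][j] ← min(dist[i][j], dist[i][k] + dist[k][j]). The final matrix gives, for each (i, j), the minimum total weight of any directed path from i to j (possibly empty when i = j).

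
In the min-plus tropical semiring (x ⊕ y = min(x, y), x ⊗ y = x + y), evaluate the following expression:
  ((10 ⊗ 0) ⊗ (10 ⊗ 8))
((10 ⊗ 0) ⊗ (10 ⊗ 8)) = 28

Expand innermost to outermost. Recall ⊕ takes the minimum of its arguments and ⊗ takes their sum. Working out the expression ((10 ⊗ 0) ⊗ (10 ⊗ 8)) gives 28.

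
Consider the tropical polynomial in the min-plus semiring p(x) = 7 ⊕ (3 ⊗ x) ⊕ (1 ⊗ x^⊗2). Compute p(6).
p(6) = 7

A tropical monomial a ⊗ x^⊗i evaluates to a + i · x. Evaluating each term at x = 6:
  Term 0 contributes 7 + 0 · 6 = 7
  Term 1 contributes 3 + 1 · 6 = 9
  Term 2 contributes 1 + 2 · 6 = 13
p(6) = ⊕ of these = min[7, 9, 13] = 7.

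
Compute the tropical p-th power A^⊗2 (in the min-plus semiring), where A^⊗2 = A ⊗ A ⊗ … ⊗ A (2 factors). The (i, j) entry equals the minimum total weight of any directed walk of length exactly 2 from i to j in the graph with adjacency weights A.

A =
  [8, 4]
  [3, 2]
A^⊗2 =
  [7, 6]
  [5, 4]

Each entry (A^⊗2)_ij equals the minimum over all length-2 walks i = v_0 → v_1 → … → v_2 = j of Σ_t A[v_t][v_{t+1}]. For example, for (i, j) = (0, 1) we minimise over 2 possible intermediate vertex sequences; the minimum is 6, attained along the walk 0 → 1 → 1.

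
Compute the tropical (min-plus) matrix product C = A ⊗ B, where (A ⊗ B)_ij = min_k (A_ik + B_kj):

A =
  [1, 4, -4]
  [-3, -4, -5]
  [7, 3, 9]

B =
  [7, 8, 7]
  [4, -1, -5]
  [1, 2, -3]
A ⊗ B =
  [-3, -2, -7]
  [-4, -5, -9]
  [7, 2, -2]

Apply the min-plus product entry-by-entry:
  C[0][0] = min over k of (A[0][0] + B[0][0] = 1 + 7 = 8, A[0][1] + B[1][0] = 4 + 4 = 8, A[0][2] + B[2][0] = -4 + 1 = -3) = -3 (attained at k = 2)
  C[0][1] = min over k of (A[0][0] + B[0][1] = 1 + 8 = 9, A[0][1] + B[1][1] = 4 + -1 = 3, A[0][2] + B[2][1] = -4 + 2 = -2) = -2 (attained at k = 2)
  C[0][2] = min over k of (A[0][0] + B[0][2] = 1 + 7 = 8, A[0][1] + B[1][2] = 4 + -5 = -1, A[0][2] + B[2][2] = -4 + -3 = -7) = -7 (attained at k = 2)
  C[1][0] = min over k of (A[1][0] + B[0][0] = -3 + 7 = 4, A[1][1] + B[1][0] = -4 + 4 = 0, A[1][2] + B[2][0] = -5 + 1 = -4) = -4 (attained at k = 2)
  C[1][1] = min over k of (A[1][0] + B[0][1] = -3 + 8 = 5, A[1][1] + B[1][1] = -4 + -1 = -5, A[1][2] + B[2][1] = -5 + 2 = -3) = -5 (attained at k = 1)
  C[1][2] = min over k of (A[1][0] + B[0][2] = -3 + 7 = 4, A[1][1] + B[1][2] = -4 + -5 = -9, A[1][2] + B[2][2] = -5 + -3 = -8) = -9 (attained at k = 1)
  C[2][0] = min over k of (A[2][0] + B[0][0] = 7 + 7 = 14, A[2][1] + B[1][0] = 3 + 4 = 7, A[2][2] + B[2][0] = 9 + 1 = 10) = 7 (attained at k = 1)
  C[2][1] = min over k of (A[2][0] + B[0][1] = 7 + 8 = 15, A[2][1] + B[1][1] = 3 + -1 = 2, A[2][2] + B[2][1] = 9 + 2 = 11) = 2 (attained at k = 1)
  C[2][2] = min over k of (A[2][0] + B[0][2] = 7 + 7 = 14, A[2][1] + B[1][2] = 3 + -5 = -2, A[2][2] + B[2][2] = 9 + -3 = 6) = -2 (attained at k = 1)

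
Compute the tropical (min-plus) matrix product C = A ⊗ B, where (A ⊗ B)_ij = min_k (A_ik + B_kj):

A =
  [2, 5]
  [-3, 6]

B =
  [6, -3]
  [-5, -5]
A ⊗ B =
  [0, -1]
  [1, -6]

Apply the min-plus product entry-by-entry:
  C[0][0] = min over k of (A[0][0] + B[0][0] = 2 + 6 = 8, A[0][1] + B[1][0] = 5 + -5 = 0) = 0 (attained at k = 1)
  C[0][1] = min over k of (A[0][0] + B[0][1] = 2 + -3 = -1, A[0][1] + B[1][1] = 5 + -5 = 0) = -1 (attained at k = 0)
  C[1][0] = min over k of (A[1][0] + B[0][0] = -3 + 6 = 3, A[1][1] + B[1][0] = 6 + -5 = 1) = 1 (attained at k = 1)
  C[1][1] = min over k of (A[1][0] + B[0][1] = -3 + -3 = -6, A[1][1] + B[1][1] = 6 + -5 = 1) = -6 (attained at k = 0)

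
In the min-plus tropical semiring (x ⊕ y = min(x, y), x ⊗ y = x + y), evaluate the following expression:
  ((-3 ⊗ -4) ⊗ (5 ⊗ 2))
((-3 ⊗ -4) ⊗ (5 ⊗ 2)) = 0

Expand innermost to outermost. Recall ⊕ takes the minimum of its arguments and ⊗ takes their sum. Working out the expression ((-3 ⊗ -4) ⊗ (5 ⊗ 2)) gives 0.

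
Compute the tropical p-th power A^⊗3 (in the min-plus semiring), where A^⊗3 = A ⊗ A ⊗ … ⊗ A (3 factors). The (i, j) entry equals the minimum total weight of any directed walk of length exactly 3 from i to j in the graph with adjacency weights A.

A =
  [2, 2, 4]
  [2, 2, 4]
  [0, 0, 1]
A^⊗3 =
  [5, 5, 6]
  [5, 5, 6]
  [2, 2, 3]

Each entry (A^⊗3)_ij equals the minimum over all length-3 walks i = v_0 → v_1 → … → v_3 = j of Σ_t A[v_t][v_{t+1}]. For example, for (i, j) = (0, 2) we minimise over 9 possible intermediate vertex sequences; the minimum is 6, attained along the walk 0 → 2 → 2 → 2.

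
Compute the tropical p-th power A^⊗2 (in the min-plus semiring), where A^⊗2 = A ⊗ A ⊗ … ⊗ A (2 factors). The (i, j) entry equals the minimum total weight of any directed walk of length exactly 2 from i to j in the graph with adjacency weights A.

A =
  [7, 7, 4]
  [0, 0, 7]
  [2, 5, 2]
A^⊗2 =
  [6, 7, 6]
  [0, 0, 4]
  [4, 5, 4]

Each entry (A^⊗2)_ij equals the minimum over all length-2 walks i = v_0 → v_1 → … → v_2 = j of Σ_t A[v_t][v_{t+1}]. For example, for (i, j) = (0, 2) we minimise over 3 possible intermediate vertex sequences; the minimum is 6, attained along the walk 0 → 2 → 2.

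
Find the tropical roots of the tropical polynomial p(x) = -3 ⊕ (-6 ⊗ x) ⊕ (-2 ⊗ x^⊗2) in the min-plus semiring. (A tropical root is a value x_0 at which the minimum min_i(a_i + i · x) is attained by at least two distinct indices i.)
Roots: {-4, 3}

Each tropical root is a break point of the lower envelope of the lines y = a_i + i · x (there are 3 lines, with slopes 0, 1, ..., 2). Only the lines that attain the minimum somewhere contribute to roots; other lines are dominated. Here the surviving (envelope) indices are i = 2, i = 1, i = 0.
Intersections between consecutive envelope lines give the roots: for adjacent envelope indices i < j the intersection is x = (a_i − a_j) / (j − i). Reading off the sorted break points: {-4, 3}.
Verification: at each break x_0, at least two indices attain the minimum of min_i(a_i + i · x_0).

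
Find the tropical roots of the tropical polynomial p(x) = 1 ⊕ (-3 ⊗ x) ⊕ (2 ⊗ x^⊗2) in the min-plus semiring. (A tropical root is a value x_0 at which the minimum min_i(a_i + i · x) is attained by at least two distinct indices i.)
Roots: {-5, 4}

Each tropical root is a break point of the lower envelope of the lines y = a_i + i · x (there are 3 lines, with slopes 0, 1, ..., 2). Only the lines that attain the minimum somewhere contribute to roots; other lines are dominated. Here the surviving (envelope) indices are i = 2, i = 1, i = 0.
Intersections between consecutive envelope lines give the roots: for adjacent envelope indices i < j the intersection is x = (a_i − a_j) / (j − i). Reading off the sorted break points: {-5, 4}.
Verification: at each break x_0, at least two indices attain the minimum of min_i(a_i + i · x_0).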